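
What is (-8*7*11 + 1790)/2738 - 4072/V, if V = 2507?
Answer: -4102959/3432083 ≈ -1.1955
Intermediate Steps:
(-8*7*11 + 1790)/2738 - 4072/V = (-8*7*11 + 1790)/2738 - 4072/2507 = (-56*11 + 1790)*(1/2738) - 4072*1/2507 = (-616 + 1790)*(1/2738) - 4072/2507 = 1174*(1/2738) - 4072/2507 = 587/1369 - 4072/2507 = -4102959/3432083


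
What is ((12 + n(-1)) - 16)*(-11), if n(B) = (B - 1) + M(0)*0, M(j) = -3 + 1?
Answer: 66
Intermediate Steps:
M(j) = -2
n(B) = -1 + B (n(B) = (B - 1) - 2*0 = (-1 + B) + 0 = -1 + B)
((12 + n(-1)) - 16)*(-11) = ((12 + (-1 - 1)) - 16)*(-11) = ((12 - 2) - 16)*(-11) = (10 - 16)*(-11) = -6*(-11) = 66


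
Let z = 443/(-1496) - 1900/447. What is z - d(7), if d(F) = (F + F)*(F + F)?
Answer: -134107973/668712 ≈ -200.55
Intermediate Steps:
z = -3040421/668712 (z = 443*(-1/1496) - 1900*1/447 = -443/1496 - 1900/447 = -3040421/668712 ≈ -4.5467)
d(F) = 4*F**2 (d(F) = (2*F)*(2*F) = 4*F**2)
z - d(7) = -3040421/668712 - 4*7**2 = -3040421/668712 - 4*49 = -3040421/668712 - 1*196 = -3040421/668712 - 196 = -134107973/668712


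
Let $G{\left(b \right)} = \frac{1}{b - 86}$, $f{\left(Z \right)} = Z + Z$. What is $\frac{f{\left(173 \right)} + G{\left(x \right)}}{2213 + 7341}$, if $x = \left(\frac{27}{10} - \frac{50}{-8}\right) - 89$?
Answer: $\frac{574523}{15864417} \approx 0.036215$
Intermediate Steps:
$f{\left(Z \right)} = 2 Z$
$x = - \frac{1601}{20}$ ($x = \left(27 \cdot \frac{1}{10} - - \frac{25}{4}\right) - 89 = \left(\frac{27}{10} + \frac{25}{4}\right) - 89 = \frac{179}{20} - 89 = - \frac{1601}{20} \approx -80.05$)
$G{\left(b \right)} = \frac{1}{-86 + b}$
$\frac{f{\left(173 \right)} + G{\left(x \right)}}{2213 + 7341} = \frac{2 \cdot 173 + \frac{1}{-86 - \frac{1601}{20}}}{2213 + 7341} = \frac{346 + \frac{1}{- \frac{3321}{20}}}{9554} = \left(346 - \frac{20}{3321}\right) \frac{1}{9554} = \frac{1149046}{3321} \cdot \frac{1}{9554} = \frac{574523}{15864417}$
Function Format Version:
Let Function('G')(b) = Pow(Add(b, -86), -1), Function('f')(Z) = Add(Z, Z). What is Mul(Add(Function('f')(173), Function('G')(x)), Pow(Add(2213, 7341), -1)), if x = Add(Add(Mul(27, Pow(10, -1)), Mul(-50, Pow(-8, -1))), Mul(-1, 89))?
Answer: Rational(574523, 15864417) ≈ 0.036215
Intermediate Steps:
Function('f')(Z) = Mul(2, Z)
x = Rational(-1601, 20) (x = Add(Add(Mul(27, Rational(1, 10)), Mul(-50, Rational(-1, 8))), -89) = Add(Add(Rational(27, 10), Rational(25, 4)), -89) = Add(Rational(179, 20), -89) = Rational(-1601, 20) ≈ -80.050)
Function('G')(b) = Pow(Add(-86, b), -1)
Mul(Add(Function('f')(173), Function('G')(x)), Pow(Add(2213, 7341), -1)) = Mul(Add(Mul(2, 173), Pow(Add(-86, Rational(-1601, 20)), -1)), Pow(Add(2213, 7341), -1)) = Mul(Add(346, Pow(Rational(-3321, 20), -1)), Pow(9554, -1)) = Mul(Add(346, Rational(-20, 3321)), Rational(1, 9554)) = Mul(Rational(1149046, 3321), Rational(1, 9554)) = Rational(574523, 15864417)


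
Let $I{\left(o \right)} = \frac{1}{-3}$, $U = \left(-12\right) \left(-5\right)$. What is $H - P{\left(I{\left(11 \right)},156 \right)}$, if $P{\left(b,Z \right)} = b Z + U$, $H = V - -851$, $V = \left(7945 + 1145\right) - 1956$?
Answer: $7977$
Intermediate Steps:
$U = 60$
$V = 7134$ ($V = 9090 - 1956 = 7134$)
$H = 7985$ ($H = 7134 - -851 = 7134 + \left(-7449 + 8300\right) = 7134 + 851 = 7985$)
$I{\left(o \right)} = - \frac{1}{3}$
$P{\left(b,Z \right)} = 60 + Z b$ ($P{\left(b,Z \right)} = b Z + 60 = Z b + 60 = 60 + Z b$)
$H - P{\left(I{\left(11 \right)},156 \right)} = 7985 - \left(60 + 156 \left(- \frac{1}{3}\right)\right) = 7985 - \left(60 - 52\right) = 7985 - 8 = 7977$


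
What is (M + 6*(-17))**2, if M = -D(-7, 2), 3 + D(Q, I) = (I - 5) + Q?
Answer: 7921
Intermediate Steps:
D(Q, I) = -8 + I + Q (D(Q, I) = -3 + ((I - 5) + Q) = -3 + ((-5 + I) + Q) = -3 + (-5 + I + Q) = -8 + I + Q)
M = 13 (M = -(-8 + 2 - 7) = -1*(-13) = 13)
(M + 6*(-17))**2 = (13 + 6*(-17))**2 = (13 - 102)**2 = (-89)**2 = 7921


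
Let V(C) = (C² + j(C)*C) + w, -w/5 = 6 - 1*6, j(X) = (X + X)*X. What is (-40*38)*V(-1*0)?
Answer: 0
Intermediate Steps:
j(X) = 2*X² (j(X) = (2*X)*X = 2*X²)
w = 0 (w = -5*(6 - 1*6) = -5*(6 - 6) = -5*0 = 0)
V(C) = C² + 2*C³ (V(C) = (C² + (2*C²)*C) + 0 = (C² + 2*C³) + 0 = C² + 2*C³)
(-40*38)*V(-1*0) = (-40*38)*((-1*0)²*(1 + 2*(-1*0))) = -1520*0²*(1 + 2*0) = -0*(1 + 0) = -0 = -1520*0 = 0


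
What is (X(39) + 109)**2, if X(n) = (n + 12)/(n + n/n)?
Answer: 19456921/1600 ≈ 12161.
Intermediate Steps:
X(n) = (12 + n)/(1 + n) (X(n) = (12 + n)/(n + 1) = (12 + n)/(1 + n))
(X(39) + 109)**2 = ((12 + 39)/(1 + 39) + 109)**2 = (51/40 + 109)**2 = (4411/40)**2 = 19456921/1600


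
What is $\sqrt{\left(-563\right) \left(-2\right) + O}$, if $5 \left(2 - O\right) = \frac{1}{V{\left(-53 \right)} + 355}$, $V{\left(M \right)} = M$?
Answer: $\frac{\sqrt{2571951290}}{1510} \approx 33.586$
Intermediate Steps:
$O = \frac{3019}{1510}$ ($O = 2 - \frac{1}{5 \left(-53 + 355\right)} = 2 - \frac{1}{5 \cdot 302} = 2 - \frac{1}{1510} = \frac{3019}{1510} \approx 1.9993$)
$\sqrt{\left(-563\right) \left(-2\right) + O} = \sqrt{\left(-563\right) \left(-2\right) + \frac{3019}{1510}} = \sqrt{1126 + \frac{3019}{1510}} = \sqrt{\frac{1703279}{1510}} = \frac{\sqrt{2571951290}}{1510}$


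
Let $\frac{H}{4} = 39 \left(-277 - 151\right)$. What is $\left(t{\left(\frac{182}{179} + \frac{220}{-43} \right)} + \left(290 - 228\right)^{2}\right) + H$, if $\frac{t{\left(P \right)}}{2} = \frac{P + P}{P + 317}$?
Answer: $- \frac{151545973196}{2408395} \approx -62924.0$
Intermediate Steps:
$t{\left(P \right)} = \frac{4 P}{317 + P}$ ($t{\left(P \right)} = 2 \frac{P + P}{P + 317} = 2 \frac{2 P}{317 + P} = \frac{4 P}{317 + P}$)
$H = -66768$ ($H = 4 \cdot 39 \left(-277 - 151\right) = 4 \cdot 39 \left(-428\right) = 4 \left(-16692\right) = -66768$)
$\left(t{\left(\frac{182}{179} + \frac{220}{-43} \right)} + \left(290 - 228\right)^{2}\right) + H = \left(\frac{4 \left(\frac{182}{179} + \frac{220}{-43}\right)}{317 + \left(\frac{182}{179} + \frac{220}{-43}\right)} + \left(290 - 228\right)^{2}\right) - 66768 = \left(\frac{4 \left(182 \cdot \frac{1}{179} + 220 \left(- \frac{1}{43}\right)\right)}{317 + \left(182 \cdot \frac{1}{179} + 220 \left(- \frac{1}{43}\right)\right)} + 62^{2}\right) - 66768 = \left(\frac{4 \left(\frac{182}{179} - \frac{220}{43}\right)}{317 + \left(\frac{182}{179} - \frac{220}{43}\right)} + 3844\right) - 66768 = \left(4 \left(- \frac{31554}{7697}\right) \frac{1}{317 - \frac{31554}{7697}} + 3844\right) - 66768 = \left(4 \left(- \frac{31554}{7697}\right) \frac{1}{\frac{2408395}{7697}} + 3844\right) - 66768 = \left(4 \left(- \frac{31554}{7697}\right) \frac{7697}{2408395} + 3844\right) - 66768 = \left(- \frac{126216}{2408395} + 3844\right) - 66768 = \frac{9257744164}{2408395} - 66768 = - \frac{151545973196}{2408395}$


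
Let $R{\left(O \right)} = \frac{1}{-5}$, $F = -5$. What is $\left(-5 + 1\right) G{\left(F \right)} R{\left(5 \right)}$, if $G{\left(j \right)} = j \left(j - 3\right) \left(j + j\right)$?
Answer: $-320$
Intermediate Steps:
$R{\left(O \right)} = - \frac{1}{5}$
$G{\left(j \right)} = 2 j^{2} \left(-3 + j\right)$ ($G{\left(j \right)} = j \left(-3 + j\right) 2 j = j 2 j \left(-3 + j\right) = 2 j^{2} \left(-3 + j\right)$)
$\left(-5 + 1\right) G{\left(F \right)} R{\left(5 \right)} = \left(-5 + 1\right) 2 \left(-5\right)^{2} \left(-3 - 5\right) \left(- \frac{1}{5}\right) = - 4 \cdot 2 \cdot 25 \left(-8\right) \left(- \frac{1}{5}\right) = \left(-4\right) \left(-400\right) \left(- \frac{1}{5}\right) = 1600 \left(- \frac{1}{5}\right) = -320$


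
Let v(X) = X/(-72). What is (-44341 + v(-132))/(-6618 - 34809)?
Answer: 266035/248562 ≈ 1.0703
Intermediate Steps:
v(X) = -X/72 (v(X) = X*(-1/72) = -X/72)
(-44341 + v(-132))/(-6618 - 34809) = (-44341 - 1/72*(-132))/(-6618 - 34809) = (-44341 + 11/6)/(-41427) = -266035/6*(-1/41427) = 266035/248562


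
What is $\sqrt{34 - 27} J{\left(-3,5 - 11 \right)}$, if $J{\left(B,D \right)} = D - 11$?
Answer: $- 17 \sqrt{7} \approx -44.978$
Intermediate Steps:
$J{\left(B,D \right)} = -11 + D$ ($J{\left(B,D \right)} = D - 11 = -11 + D$)
$\sqrt{34 - 27} J{\left(-3,5 - 11 \right)} = \sqrt{34 - 27} \left(-11 + \left(5 - 11\right)\right) = \sqrt{7} \left(-11 - 6\right) = \sqrt{7} \left(-17\right) = - 17 \sqrt{7}$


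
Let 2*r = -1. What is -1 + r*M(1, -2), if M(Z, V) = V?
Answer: 0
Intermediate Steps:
r = -1/2 (r = (1/2)*(-1) = -1/2 ≈ -0.50000)
-1 + r*M(1, -2) = -1 - 1/2*(-2) = -1 + 1 = 0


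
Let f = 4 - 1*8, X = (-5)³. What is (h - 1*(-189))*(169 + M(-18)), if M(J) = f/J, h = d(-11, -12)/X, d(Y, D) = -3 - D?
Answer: 3996352/125 ≈ 31971.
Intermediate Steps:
X = -125
f = -4 (f = 4 - 8 = -4)
h = -9/125 (h = (-3 - 1*(-12))/(-125) = (-3 + 12)*(-1/125) = 9*(-1/125) = -9/125 ≈ -0.072000)
M(J) = -4/J
(h - 1*(-189))*(169 + M(-18)) = (-9/125 - 1*(-189))*(169 - 4/(-18)) = (-9/125 + 189)*(169 - 4*(-1/18)) = 23616*(169 + 2/9)/125 = (23616/125)*(1523/9) = 3996352/125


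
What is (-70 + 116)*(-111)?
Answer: -5106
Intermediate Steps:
(-70 + 116)*(-111) = 46*(-111) = -5106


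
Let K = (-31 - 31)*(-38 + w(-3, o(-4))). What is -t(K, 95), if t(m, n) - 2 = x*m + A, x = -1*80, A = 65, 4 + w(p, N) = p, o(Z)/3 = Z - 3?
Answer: 223133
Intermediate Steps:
o(Z) = -9 + 3*Z (o(Z) = 3*(Z - 3) = 3*(-3 + Z) = -9 + 3*Z)
w(p, N) = -4 + p
x = -80
K = 2790 (K = (-31 - 31)*(-38 + (-4 - 3)) = -62*(-38 - 7) = -62*(-45) = 2790)
t(m, n) = 67 - 80*m (t(m, n) = 2 + (-80*m + 65) = 2 + (65 - 80*m) = 67 - 80*m)
-t(K, 95) = -(67 - 80*2790) = -(67 - 223200) = -1*(-223133) = 223133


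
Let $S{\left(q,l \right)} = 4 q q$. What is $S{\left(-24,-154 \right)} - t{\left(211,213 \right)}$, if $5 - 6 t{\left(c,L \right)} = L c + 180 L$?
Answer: $\frac{48551}{3} \approx 16184.0$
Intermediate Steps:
$t{\left(c,L \right)} = \frac{5}{6} - 30 L - \frac{L c}{6}$ ($t{\left(c,L \right)} = \frac{5}{6} - \frac{L c + 180 L}{6} = \frac{5}{6} - \frac{180 L + L c}{6} = \frac{5}{6} - \left(30 L + \frac{L c}{6}\right) = \frac{5}{6} - 30 L - \frac{L c}{6}$)
$S{\left(q,l \right)} = 4 q^{2}$
$S{\left(-24,-154 \right)} - t{\left(211,213 \right)} = 4 \left(-24\right)^{2} - \left(\frac{5}{6} - 6390 - \frac{71}{2} \cdot 211\right) = 4 \cdot 576 - \left(\frac{5}{6} - 6390 - \frac{14981}{2}\right) = 2304 - - \frac{41639}{3} = 2304 + \frac{41639}{3} = \frac{48551}{3}$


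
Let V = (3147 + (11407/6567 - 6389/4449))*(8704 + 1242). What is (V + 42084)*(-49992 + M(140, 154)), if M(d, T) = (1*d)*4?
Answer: -457269900609372464/295117 ≈ -1.5495e+12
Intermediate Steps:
M(d, T) = 4*d (M(d, T) = d*4 = 4*d)
V = 9238063800974/295117 (V = (3147 + (11407*(1/6567) - 6389*1/4449))*9946 = (3147 + (1037/597 - 6389/4449))*9946 = (3147 + 88820/295117)*9946 = (928822019/295117)*9946 = 9238063800974/295117 ≈ 3.1303e+7)
(V + 42084)*(-49992 + M(140, 154)) = (9238063800974/295117 + 42084)*(-49992 + 4*140) = 9250483504802*(-49992 + 560)/295117 = (9250483504802/295117)*(-49432) = -457269900609372464/295117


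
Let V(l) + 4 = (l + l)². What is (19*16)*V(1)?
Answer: 0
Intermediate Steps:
V(l) = -4 + 4*l² (V(l) = -4 + (l + l)² = -4 + (2*l)² = -4 + 4*l²)
(19*16)*V(1) = (19*16)*(-4 + 4*1²) = 304*(-4 + 4*1) = 304*(-4 + 4) = 304*0 = 0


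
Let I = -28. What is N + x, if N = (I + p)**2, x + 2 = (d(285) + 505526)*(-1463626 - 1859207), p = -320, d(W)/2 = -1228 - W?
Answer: -1669723461398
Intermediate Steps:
d(W) = -2456 - 2*W (d(W) = 2*(-1228 - W) = -2456 - 2*W)
x = -1669723582502 (x = -2 + ((-2456 - 2*285) + 505526)*(-1463626 - 1859207) = -2 + ((-2456 - 570) + 505526)*(-3322833) = -2 + (-3026 + 505526)*(-3322833) = -2 + 502500*(-3322833) = -2 - 1669723582500 = -1669723582502)
N = 121104 (N = (-28 - 320)**2 = (-348)**2 = 121104)
N + x = 121104 - 1669723582502 = -1669723461398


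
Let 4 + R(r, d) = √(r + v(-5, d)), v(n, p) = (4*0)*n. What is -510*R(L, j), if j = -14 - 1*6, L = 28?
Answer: 2040 - 1020*√7 ≈ -658.67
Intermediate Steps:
v(n, p) = 0 (v(n, p) = 0*n = 0)
j = -20 (j = -14 - 6 = -20)
R(r, d) = -4 + √r (R(r, d) = -4 + √(r + 0) = -4 + √r)
-510*R(L, j) = -510*(-4 + √28) = -510*(-4 + 2*√7) = 2040 - 1020*√7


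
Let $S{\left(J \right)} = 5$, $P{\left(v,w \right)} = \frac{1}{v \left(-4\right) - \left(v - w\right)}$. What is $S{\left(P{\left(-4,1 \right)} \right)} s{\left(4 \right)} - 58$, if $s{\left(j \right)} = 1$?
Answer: $-53$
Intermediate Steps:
$P{\left(v,w \right)} = \frac{1}{w - 5 v}$ ($P{\left(v,w \right)} = \frac{1}{- 4 v - \left(v - w\right)} = \frac{1}{w - 5 v}$)
$S{\left(P{\left(-4,1 \right)} \right)} s{\left(4 \right)} - 58 = 5 \cdot 1 - 58 = 5 - 58 = -53$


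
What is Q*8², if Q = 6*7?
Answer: 2688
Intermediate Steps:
Q = 42
Q*8² = 42*8² = 42*64 = 2688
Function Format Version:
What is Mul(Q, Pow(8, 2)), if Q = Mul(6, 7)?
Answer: 2688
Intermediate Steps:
Q = 42
Mul(Q, Pow(8, 2)) = Mul(42, Pow(8, 2)) = Mul(42, 64) = 2688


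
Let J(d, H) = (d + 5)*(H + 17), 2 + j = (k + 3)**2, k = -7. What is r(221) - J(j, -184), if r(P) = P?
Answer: 3394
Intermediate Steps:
j = 14 (j = -2 + (-7 + 3)**2 = -2 + (-4)**2 = -2 + 16 = 14)
J(d, H) = (5 + d)*(17 + H)
r(221) - J(j, -184) = 221 - (85 + 5*(-184) + 17*14 - 184*14) = 221 - (85 - 920 + 238 - 2576) = 221 - 1*(-3173) = 221 + 3173 = 3394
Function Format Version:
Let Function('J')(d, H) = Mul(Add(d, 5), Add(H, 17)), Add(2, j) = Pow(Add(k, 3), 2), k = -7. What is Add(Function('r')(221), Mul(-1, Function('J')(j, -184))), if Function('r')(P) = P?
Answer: 3394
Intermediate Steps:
j = 14 (j = Add(-2, Pow(Add(-7, 3), 2)) = Add(-2, Pow(-4, 2)) = Add(-2, 16) = 14)
Function('J')(d, H) = Mul(Add(5, d), Add(17, H))
Add(Function('r')(221), Mul(-1, Function('J')(j, -184))) = Add(221, Mul(-1, Add(85, Mul(5, -184), Mul(17, 14), Mul(-184, 14)))) = Add(221, Mul(-1, Add(85, -920, 238, -2576))) = Add(221, Mul(-1, -3173)) = Add(221, 3173) = 3394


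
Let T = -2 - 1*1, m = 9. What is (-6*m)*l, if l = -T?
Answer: -162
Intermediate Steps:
T = -3 (T = -2 - 1 = -3)
l = 3 (l = -1*(-3) = 3)
(-6*m)*l = -6*9*3 = -54*3 = -162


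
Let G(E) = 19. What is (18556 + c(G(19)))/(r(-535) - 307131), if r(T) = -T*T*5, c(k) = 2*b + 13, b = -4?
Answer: -18561/1738256 ≈ -0.010678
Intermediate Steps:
c(k) = 5 (c(k) = 2*(-4) + 13 = -8 + 13 = 5)
r(T) = -5*T² (r(T) = -T²*5 = -5*T²)
(18556 + c(G(19)))/(r(-535) - 307131) = (18556 + 5)/(-5*(-535)² - 307131) = 18561/(-5*286225 - 307131) = 18561/(-1431125 - 307131) = 18561/(-1738256) = 18561*(-1/1738256) = -18561/1738256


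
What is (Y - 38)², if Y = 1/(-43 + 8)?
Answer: 1771561/1225 ≈ 1446.2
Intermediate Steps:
Y = -1/35 (Y = 1/(-35) = -1/35 ≈ -0.028571)
(Y - 38)² = (-1/35 - 38)² = (-1331/35)² = 1771561/1225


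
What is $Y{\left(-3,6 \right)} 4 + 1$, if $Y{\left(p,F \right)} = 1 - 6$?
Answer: $-19$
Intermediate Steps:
$Y{\left(p,F \right)} = -5$ ($Y{\left(p,F \right)} = 1 - 6 = -5$)
$Y{\left(-3,6 \right)} 4 + 1 = \left(-5\right) 4 + 1 = -20 + 1 = -19$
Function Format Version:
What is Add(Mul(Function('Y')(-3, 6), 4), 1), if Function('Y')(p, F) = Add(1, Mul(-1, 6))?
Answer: -19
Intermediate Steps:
Function('Y')(p, F) = -5 (Function('Y')(p, F) = Add(1, -6) = -5)
Add(Mul(Function('Y')(-3, 6), 4), 1) = Add(Mul(-5, 4), 1) = Add(-20, 1) = -19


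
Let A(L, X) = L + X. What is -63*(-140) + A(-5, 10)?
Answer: 8825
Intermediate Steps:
-63*(-140) + A(-5, 10) = -63*(-140) + (-5 + 10) = 8820 + 5 = 8825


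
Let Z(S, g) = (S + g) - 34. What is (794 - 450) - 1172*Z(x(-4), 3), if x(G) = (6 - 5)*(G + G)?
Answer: 46052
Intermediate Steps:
x(G) = 2*G (x(G) = 1*(2*G) = 2*G)
Z(S, g) = -34 + S + g
(794 - 450) - 1172*Z(x(-4), 3) = (794 - 450) - 1172*(-34 + 2*(-4) + 3) = 344 - 1172*(-34 - 8 + 3) = 344 - 1172*(-39) = 344 + 45708 = 46052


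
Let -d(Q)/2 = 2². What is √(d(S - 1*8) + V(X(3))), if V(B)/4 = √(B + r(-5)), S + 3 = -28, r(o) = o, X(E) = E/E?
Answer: 2*√(-2 + 2*I) ≈ 1.2872 + 3.1075*I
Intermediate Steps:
X(E) = 1
S = -31 (S = -3 - 28 = -31)
V(B) = 4*√(-5 + B) (V(B) = 4*√(B - 5) = 4*√(-5 + B))
d(Q) = -8 (d(Q) = -2*2² = -2*4 = -8)
√(d(S - 1*8) + V(X(3))) = √(-8 + 4*√(-5 + 1)) = √(-8 + 4*√(-4)) = √(-8 + 4*(2*I)) = √(-8 + 8*I)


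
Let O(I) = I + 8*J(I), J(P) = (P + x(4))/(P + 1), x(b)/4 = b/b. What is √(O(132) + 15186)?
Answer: √271104806/133 ≈ 123.80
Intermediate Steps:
x(b) = 4 (x(b) = 4*(b/b) = 4*1 = 4)
J(P) = (4 + P)/(1 + P) (J(P) = (P + 4)/(P + 1) = (4 + P)/(1 + P))
O(I) = I + 8*(4 + I)/(1 + I) (O(I) = I + 8*((4 + I)/(1 + I)) = I + 8*(4 + I)/(1 + I))
√(O(132) + 15186) = √((32 + 132² + 9*132)/(1 + 132) + 15186) = √((32 + 17424 + 1188)/133 + 15186) = √((1/133)*18644 + 15186) = √(18644/133 + 15186) = √(2038382/133) = √271104806/133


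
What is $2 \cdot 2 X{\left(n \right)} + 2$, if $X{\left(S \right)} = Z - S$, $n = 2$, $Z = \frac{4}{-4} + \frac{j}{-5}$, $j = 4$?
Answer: $- \frac{66}{5} \approx -13.2$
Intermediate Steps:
$Z = - \frac{9}{5}$ ($Z = \frac{4}{-4} + \frac{4}{-5} = 4 \left(- \frac{1}{4}\right) + 4 \left(- \frac{1}{5}\right) = -1 - \frac{4}{5} = - \frac{9}{5} \approx -1.8$)
$X{\left(S \right)} = - \frac{9}{5} - S$
$2 \cdot 2 X{\left(n \right)} + 2 = 2 \cdot 2 \left(- \frac{9}{5} - 2\right) + 2 = 4 \left(- \frac{9}{5} - 2\right) + 2 = 4 \left(- \frac{19}{5}\right) + 2 = - \frac{76}{5} + 2 = - \frac{66}{5}$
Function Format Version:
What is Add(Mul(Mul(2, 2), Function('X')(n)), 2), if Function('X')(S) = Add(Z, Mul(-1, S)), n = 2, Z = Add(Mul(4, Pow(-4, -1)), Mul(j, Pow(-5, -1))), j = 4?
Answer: Rational(-66, 5) ≈ -13.200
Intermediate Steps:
Z = Rational(-9, 5) (Z = Add(Mul(4, Pow(-4, -1)), Mul(4, Pow(-5, -1))) = Add(Mul(4, Rational(-1, 4)), Mul(4, Rational(-1, 5))) = Add(-1, Rational(-4, 5)) = Rational(-9, 5) ≈ -1.8000)
Function('X')(S) = Add(Rational(-9, 5), Mul(-1, S))
Add(Mul(Mul(2, 2), Function('X')(n)), 2) = Add(Mul(Mul(2, 2), Add(Rational(-9, 5), Mul(-1, 2))), 2) = Add(Mul(4, Add(Rational(-9, 5), -2)), 2) = Add(Mul(4, Rational(-19, 5)), 2) = Add(Rational(-76, 5), 2) = Rational(-66, 5)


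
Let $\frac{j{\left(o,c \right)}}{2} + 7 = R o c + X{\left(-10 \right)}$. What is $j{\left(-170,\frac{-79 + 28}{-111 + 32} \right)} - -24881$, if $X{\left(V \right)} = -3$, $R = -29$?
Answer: $\frac{2466879}{79} \approx 31226.0$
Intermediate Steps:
$j{\left(o,c \right)} = -20 - 58 c o$ ($j{\left(o,c \right)} = -14 + 2 \left(- 29 o c - 3\right) = -14 + 2 \left(- 29 c o - 3\right) = -14 + 2 \left(-3 - 29 c o\right) = -14 - \left(6 + 58 c o\right) = -20 - 58 c o$)
$j{\left(-170,\frac{-79 + 28}{-111 + 32} \right)} - -24881 = \left(-20 - 58 \frac{-79 + 28}{-111 + 32} \left(-170\right)\right) - -24881 = \left(-20 - 58 \left(- \frac{51}{-79}\right) \left(-170\right)\right) + 24881 = \left(-20 - 58 \left(\left(-51\right) \left(- \frac{1}{79}\right)\right) \left(-170\right)\right) + 24881 = \left(-20 - \frac{2958}{79} \left(-170\right)\right) + 24881 = \left(-20 + \frac{502860}{79}\right) + 24881 = \frac{501280}{79} + 24881 = \frac{2466879}{79}$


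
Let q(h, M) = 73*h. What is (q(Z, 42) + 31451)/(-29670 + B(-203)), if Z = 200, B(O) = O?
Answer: -46051/29873 ≈ -1.5416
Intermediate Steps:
(q(Z, 42) + 31451)/(-29670 + B(-203)) = (73*200 + 31451)/(-29670 - 203) = (14600 + 31451)/(-29873) = 46051*(-1/29873) = -46051/29873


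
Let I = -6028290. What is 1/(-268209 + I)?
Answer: -1/6296499 ≈ -1.5882e-7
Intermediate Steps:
1/(-268209 + I) = 1/(-268209 - 6028290) = 1/(-6296499) = -1/6296499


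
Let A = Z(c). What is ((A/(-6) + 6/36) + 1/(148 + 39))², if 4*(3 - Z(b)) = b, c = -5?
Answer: 5793649/20142144 ≈ 0.28764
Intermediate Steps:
Z(b) = 3 - b/4
A = 17/4 (A = 3 - ¼*(-5) = 3 + 5/4 = 17/4 ≈ 4.2500)
((A/(-6) + 6/36) + 1/(148 + 39))² = (((17/4)/(-6) + 6/36) + 1/(148 + 39))² = (((17/4)*(-⅙) + 6*(1/36)) + 1/187)² = ((-17/24 + ⅙) + 1/187)² = (-13/24 + 1/187)² = (-2407/4488)² = 5793649/20142144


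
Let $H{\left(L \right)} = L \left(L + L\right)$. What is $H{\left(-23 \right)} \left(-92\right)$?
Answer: $-97336$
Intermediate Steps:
$H{\left(L \right)} = 2 L^{2}$ ($H{\left(L \right)} = L 2 L = 2 L^{2}$)
$H{\left(-23 \right)} \left(-92\right) = 2 \left(-23\right)^{2} \left(-92\right) = 2 \cdot 529 \left(-92\right) = 1058 \left(-92\right) = -97336$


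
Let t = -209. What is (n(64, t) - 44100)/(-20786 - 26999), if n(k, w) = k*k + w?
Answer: 40213/47785 ≈ 0.84154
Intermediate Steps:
n(k, w) = w + k² (n(k, w) = k² + w = w + k²)
(n(64, t) - 44100)/(-20786 - 26999) = ((-209 + 64²) - 44100)/(-20786 - 26999) = ((-209 + 4096) - 44100)/(-47785) = (3887 - 44100)*(-1/47785) = -40213*(-1/47785) = 40213/47785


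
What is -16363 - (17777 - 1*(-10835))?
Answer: -44975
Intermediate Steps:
-16363 - (17777 - 1*(-10835)) = -16363 - (17777 + 10835) = -16363 - 1*28612 = -16363 - 28612 = -44975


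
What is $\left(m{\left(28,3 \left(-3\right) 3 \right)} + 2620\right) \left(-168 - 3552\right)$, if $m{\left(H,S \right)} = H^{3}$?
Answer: $-91407840$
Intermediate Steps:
$\left(m{\left(28,3 \left(-3\right) 3 \right)} + 2620\right) \left(-168 - 3552\right) = \left(28^{3} + 2620\right) \left(-168 - 3552\right) = \left(21952 + 2620\right) \left(-3720\right) = 24572 \left(-3720\right) = -91407840$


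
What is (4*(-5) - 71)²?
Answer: 8281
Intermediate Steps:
(4*(-5) - 71)² = (-20 - 71)² = (-91)² = 8281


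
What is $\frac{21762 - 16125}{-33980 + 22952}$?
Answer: $- \frac{1879}{3676} \approx -0.51115$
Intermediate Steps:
$\frac{21762 - 16125}{-33980 + 22952} = \frac{5637}{-11028} = 5637 \left(- \frac{1}{11028}\right) = - \frac{1879}{3676}$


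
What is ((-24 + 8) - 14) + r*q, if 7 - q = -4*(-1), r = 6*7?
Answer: 96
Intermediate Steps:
r = 42
q = 3 (q = 7 - (-1)*4*(-1) = 7 - (-1)*(-4) = 7 - 1*4 = 7 - 4 = 3)
((-24 + 8) - 14) + r*q = ((-24 + 8) - 14) + 42*3 = (-16 - 14) + 126 = -30 + 126 = 96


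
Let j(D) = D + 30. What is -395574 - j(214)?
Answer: -395818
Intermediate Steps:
j(D) = 30 + D
-395574 - j(214) = -395574 - (30 + 214) = -395574 - 1*244 = -395574 - 244 = -395818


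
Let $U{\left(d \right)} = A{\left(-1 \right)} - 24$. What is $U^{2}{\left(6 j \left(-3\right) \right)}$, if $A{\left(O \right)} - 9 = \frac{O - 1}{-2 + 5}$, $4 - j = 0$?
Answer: $\frac{2209}{9} \approx 245.44$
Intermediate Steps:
$j = 4$ ($j = 4 - 0 = 4 + 0 = 4$)
$A{\left(O \right)} = \frac{26}{3} + \frac{O}{3}$ ($A{\left(O \right)} = 9 + \frac{O - 1}{-2 + 5} = 9 + \frac{-1 + O}{3} = 9 + \left(-1 + O\right) \frac{1}{3} = 9 + \left(- \frac{1}{3} + \frac{O}{3}\right) = \frac{26}{3} + \frac{O}{3}$)
$U{\left(d \right)} = - \frac{47}{3}$ ($U{\left(d \right)} = \left(\frac{26}{3} + \frac{1}{3} \left(-1\right)\right) - 24 = \left(\frac{26}{3} - \frac{1}{3}\right) - 24 = \frac{25}{3} - 24 = - \frac{47}{3}$)
$U^{2}{\left(6 j \left(-3\right) \right)} = \left(- \frac{47}{3}\right)^{2} = \frac{2209}{9}$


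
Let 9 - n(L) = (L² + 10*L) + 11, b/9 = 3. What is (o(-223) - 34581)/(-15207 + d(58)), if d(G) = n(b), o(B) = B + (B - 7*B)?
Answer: 16733/8104 ≈ 2.0648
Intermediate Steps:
b = 27 (b = 9*3 = 27)
o(B) = -5*B (o(B) = B - 6*B = -5*B)
n(L) = -2 - L² - 10*L (n(L) = 9 - ((L² + 10*L) + 11) = 9 - (11 + L² + 10*L) = 9 + (-11 - L² - 10*L) = -2 - L² - 10*L)
d(G) = -1001 (d(G) = -2 - 1*27² - 10*27 = -2 - 1*729 - 270 = -2 - 729 - 270 = -1001)
(o(-223) - 34581)/(-15207 + d(58)) = (-5*(-223) - 34581)/(-15207 - 1001) = (1115 - 34581)/(-16208) = -33466*(-1/16208) = 16733/8104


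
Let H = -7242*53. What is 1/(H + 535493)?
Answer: 1/151667 ≈ 6.5934e-6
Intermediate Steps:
H = -383826
1/(H + 535493) = 1/(-383826 + 535493) = 1/151667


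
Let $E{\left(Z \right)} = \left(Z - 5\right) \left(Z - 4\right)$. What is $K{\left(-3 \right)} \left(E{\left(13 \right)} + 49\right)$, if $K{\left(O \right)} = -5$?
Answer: $-605$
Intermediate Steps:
$E{\left(Z \right)} = \left(-5 + Z\right) \left(-4 + Z\right)$
$K{\left(-3 \right)} \left(E{\left(13 \right)} + 49\right) = - 5 \left(\left(20 + 13^{2} - 117\right) + 49\right) = - 5 \left(\left(20 + 169 - 117\right) + 49\right) = - 5 \left(72 + 49\right) = \left(-5\right) 121 = -605$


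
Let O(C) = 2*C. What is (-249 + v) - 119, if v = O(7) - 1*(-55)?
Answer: -299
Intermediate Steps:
v = 69 (v = 2*7 - 1*(-55) = 14 + 55 = 69)
(-249 + v) - 119 = (-249 + 69) - 119 = -180 - 119 = -299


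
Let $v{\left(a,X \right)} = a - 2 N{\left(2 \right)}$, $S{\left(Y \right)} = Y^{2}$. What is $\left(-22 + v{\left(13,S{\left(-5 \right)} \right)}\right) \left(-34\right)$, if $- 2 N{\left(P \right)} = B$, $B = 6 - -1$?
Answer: $68$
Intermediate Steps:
$B = 7$ ($B = 6 + 1 = 7$)
$N{\left(P \right)} = - \frac{7}{2}$ ($N{\left(P \right)} = \left(- \frac{1}{2}\right) 7 = - \frac{7}{2}$)
$v{\left(a,X \right)} = 7 + a$ ($v{\left(a,X \right)} = a - -7 = a + 7 = 7 + a$)
$\left(-22 + v{\left(13,S{\left(-5 \right)} \right)}\right) \left(-34\right) = \left(-22 + \left(7 + 13\right)\right) \left(-34\right) = \left(-22 + 20\right) \left(-34\right) = \left(-2\right) \left(-34\right) = 68$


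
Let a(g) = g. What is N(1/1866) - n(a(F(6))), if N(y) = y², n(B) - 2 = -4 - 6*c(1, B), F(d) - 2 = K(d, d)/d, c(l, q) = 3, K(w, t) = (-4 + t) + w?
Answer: 69639121/3481956 ≈ 20.000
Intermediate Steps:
K(w, t) = -4 + t + w
F(d) = 2 + (-4 + 2*d)/d (F(d) = 2 + (-4 + d + d)/d = 2 + (-4 + 2*d)/d)
n(B) = -20 (n(B) = 2 + (-4 - 6*3) = 2 + (-4 - 18) = 2 - 22 = -20)
N(1/1866) - n(a(F(6))) = (1/1866)² - 1*(-20) = (1/1866)² + 20 = 1/3481956 + 20 = 69639121/3481956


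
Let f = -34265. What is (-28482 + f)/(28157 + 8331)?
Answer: -62747/36488 ≈ -1.7197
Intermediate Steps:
(-28482 + f)/(28157 + 8331) = (-28482 - 34265)/(28157 + 8331) = -62747/36488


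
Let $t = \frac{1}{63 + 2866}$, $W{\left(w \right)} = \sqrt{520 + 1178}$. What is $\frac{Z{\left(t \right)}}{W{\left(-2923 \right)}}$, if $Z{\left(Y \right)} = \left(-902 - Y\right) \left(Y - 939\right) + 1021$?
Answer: $\frac{7275018297331 \sqrt{1698}}{14567211618} \approx 20579.0$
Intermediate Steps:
$W{\left(w \right)} = \sqrt{1698}$
$t = \frac{1}{2929} \approx 0.00034141$
$Z{\left(Y \right)} = 1021 + \left(-939 + Y\right) \left(-902 - Y\right)$ ($Z{\left(Y \right)} = \left(-902 - Y\right) \left(-939 + Y\right) + 1021 = \left(-939 + Y\right) \left(-902 - Y\right) + 1021 = 1021 + \left(-939 + Y\right) \left(-902 - Y\right)$)
$\frac{Z{\left(t \right)}}{W{\left(-2923 \right)}} = \frac{847999 - \left(\frac{1}{2929}\right)^{2} + 37 \cdot \frac{1}{2929}}{\sqrt{1698}} = \left(847999 - \frac{1}{8579041} + \frac{37}{2929}\right) \frac{\sqrt{1698}}{1698} = \frac{7275018297331 \frac{\sqrt{1698}}{1698}}{8579041} = \frac{7275018297331 \sqrt{1698}}{14567211618}$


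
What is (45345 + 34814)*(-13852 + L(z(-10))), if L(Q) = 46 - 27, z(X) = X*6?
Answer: -1108839447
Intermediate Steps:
z(X) = 6*X
L(Q) = 19
(45345 + 34814)*(-13852 + L(z(-10))) = (45345 + 34814)*(-13852 + 19) = 80159*(-13833) = -1108839447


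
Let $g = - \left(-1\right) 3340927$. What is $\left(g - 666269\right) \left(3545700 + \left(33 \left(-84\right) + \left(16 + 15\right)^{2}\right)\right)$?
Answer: $9478691064962$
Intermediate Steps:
$g = 3340927$ ($g = \left(-1\right) \left(-3340927\right) = 3340927$)
$\left(g - 666269\right) \left(3545700 + \left(33 \left(-84\right) + \left(16 + 15\right)^{2}\right)\right) = \left(3340927 - 666269\right) \left(3545700 + \left(33 \left(-84\right) + \left(16 + 15\right)^{2}\right)\right) = 2674658 \left(3545700 - \left(2772 - 31^{2}\right)\right) = 2674658 \left(3545700 + \left(-2772 + 961\right)\right) = 2674658 \left(3545700 - 1811\right) = 2674658 \cdot 3543889 = 9478691064962$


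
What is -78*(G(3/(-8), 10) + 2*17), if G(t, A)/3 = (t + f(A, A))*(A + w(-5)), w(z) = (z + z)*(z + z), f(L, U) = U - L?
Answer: 14001/2 ≈ 7000.5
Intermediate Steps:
w(z) = 4*z**2 (w(z) = (2*z)*(2*z) = 4*z**2)
G(t, A) = 3*t*(100 + A) (G(t, A) = 3*((t + (A - A))*(A + 4*(-5)**2)) = 3*((t + 0)*(A + 4*25)) = 3*(t*(A + 100)) = 3*(t*(100 + A)) = 3*t*(100 + A))
-78*(G(3/(-8), 10) + 2*17) = -78*(3*(3/(-8))*(100 + 10) + 2*17) = -78*(3*(3*(-1/8))*110 + 34) = -78*(3*(-3/8)*110 + 34) = -78*(-495/4 + 34) = -78*(-359/4) = 14001/2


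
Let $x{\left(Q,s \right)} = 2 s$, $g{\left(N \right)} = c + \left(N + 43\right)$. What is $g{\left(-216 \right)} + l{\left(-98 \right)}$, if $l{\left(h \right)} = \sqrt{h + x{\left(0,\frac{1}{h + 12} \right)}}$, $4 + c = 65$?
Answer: $-112 + \frac{i \sqrt{181245}}{43} \approx -112.0 + 9.9007 i$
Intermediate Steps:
$c = 61$ ($c = -4 + 65 = 61$)
$g{\left(N \right)} = 104 + N$ ($g{\left(N \right)} = 61 + \left(N + 43\right) = 61 + \left(43 + N\right) = 104 + N$)
$l{\left(h \right)} = \sqrt{h + \frac{2}{12 + h}}$ ($l{\left(h \right)} = \sqrt{h + \frac{2}{h + 12}} = \sqrt{h + \frac{2}{12 + h}}$)
$g{\left(-216 \right)} + l{\left(-98 \right)} = \left(104 - 216\right) + \sqrt{\frac{2 - 98 \left(12 - 98\right)}{12 - 98}} = -112 + \sqrt{\frac{2 - -8428}{-86}} = -112 + \sqrt{- \frac{2 + 8428}{86}} = -112 + \sqrt{\left(- \frac{1}{86}\right) 8430} = -112 + \sqrt{- \frac{4215}{43}} = -112 + \frac{i \sqrt{181245}}{43}$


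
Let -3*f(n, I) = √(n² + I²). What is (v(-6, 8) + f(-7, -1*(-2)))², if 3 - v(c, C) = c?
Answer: (27 - √53)²/9 ≈ 43.208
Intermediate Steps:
f(n, I) = -√(I² + n²)/3 (f(n, I) = -√(n² + I²)/3 = -√(I² + n²)/3)
v(c, C) = 3 - c
(v(-6, 8) + f(-7, -1*(-2)))² = ((3 - 1*(-6)) - √((-1*(-2))² + (-7)²)/3)² = ((3 + 6) - √(2² + 49)/3)² = (9 - √(4 + 49)/3)² = (9 - √53/3)²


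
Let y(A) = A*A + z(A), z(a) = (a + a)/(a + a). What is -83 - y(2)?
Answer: -88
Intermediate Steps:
z(a) = 1 (z(a) = (2*a)/((2*a)) = (2*a)*(1/(2*a)) = 1)
y(A) = 1 + A² (y(A) = A*A + 1 = A² + 1 = 1 + A²)
-83 - y(2) = -83 - (1 + 2²) = -83 - (1 + 4) = -83 - 1*5 = -83 - 5 = -88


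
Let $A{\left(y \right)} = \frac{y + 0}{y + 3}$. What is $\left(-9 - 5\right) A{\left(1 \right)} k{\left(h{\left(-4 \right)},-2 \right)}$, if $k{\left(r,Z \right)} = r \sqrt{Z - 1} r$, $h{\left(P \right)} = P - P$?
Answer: $0$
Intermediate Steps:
$h{\left(P \right)} = 0$
$A{\left(y \right)} = \frac{y}{3 + y}$
$k{\left(r,Z \right)} = r^{2} \sqrt{-1 + Z}$ ($k{\left(r,Z \right)} = r \sqrt{-1 + Z} r = r^{2} \sqrt{-1 + Z}$)
$\left(-9 - 5\right) A{\left(1 \right)} k{\left(h{\left(-4 \right)},-2 \right)} = \left(-9 - 5\right) 1 \frac{1}{3 + 1} \cdot 0^{2} \sqrt{-1 - 2} = \left(-9 - 5\right) 1 \cdot \frac{1}{4} \cdot 0 \sqrt{-3} = - 14 \cdot 1 \cdot \frac{1}{4} \cdot 0 i \sqrt{3} = \left(-14\right) \frac{1}{4} \cdot 0 = \left(- \frac{7}{2}\right) 0 = 0$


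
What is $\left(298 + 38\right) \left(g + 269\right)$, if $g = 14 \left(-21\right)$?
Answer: $-8400$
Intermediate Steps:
$g = -294$
$\left(298 + 38\right) \left(g + 269\right) = \left(298 + 38\right) \left(-294 + 269\right) = 336 \left(-25\right) = -8400$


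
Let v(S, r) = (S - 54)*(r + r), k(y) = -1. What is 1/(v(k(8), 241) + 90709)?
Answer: 1/64199 ≈ 1.5577e-5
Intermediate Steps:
v(S, r) = 2*r*(-54 + S) (v(S, r) = (-54 + S)*(2*r) = 2*r*(-54 + S))
1/(v(k(8), 241) + 90709) = 1/(2*241*(-54 - 1) + 90709) = 1/(2*241*(-55) + 90709) = 1/(-26510 + 90709) = 1/64199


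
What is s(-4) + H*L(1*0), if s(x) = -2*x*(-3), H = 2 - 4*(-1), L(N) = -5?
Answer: -54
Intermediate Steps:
H = 6 (H = 2 + 4 = 6)
s(x) = 6*x
s(-4) + H*L(1*0) = 6*(-4) + 6*(-5) = -24 - 30 = -54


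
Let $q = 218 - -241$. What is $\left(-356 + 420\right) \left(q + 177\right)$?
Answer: $40704$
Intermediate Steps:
$q = 459$ ($q = 218 + 241 = 459$)
$\left(-356 + 420\right) \left(q + 177\right) = \left(-356 + 420\right) \left(459 + 177\right) = 64 \cdot 636 = 40704$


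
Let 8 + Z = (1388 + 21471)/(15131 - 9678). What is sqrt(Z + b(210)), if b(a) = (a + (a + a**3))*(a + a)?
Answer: sqrt(115663908808216055)/5453 ≈ 62368.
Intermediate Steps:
b(a) = 2*a*(a**3 + 2*a) (b(a) = (a**3 + 2*a)*(2*a) = 2*a*(a**3 + 2*a))
Z = -20765/5453 (Z = -8 + (1388 + 21471)/(15131 - 9678) = -8 + 22859/5453 = -20765/5453 ≈ -3.8080)
sqrt(Z + b(210)) = sqrt(-20765/5453 + 2*210**2*(2 + 210**2)) = sqrt(-20765/5453 + 2*44100*(2 + 44100)) = sqrt(-20765/5453 + 2*44100*44102) = sqrt(-20765/5453 + 3889796400) = sqrt(21211059748435/5453) = sqrt(115663908808216055)/5453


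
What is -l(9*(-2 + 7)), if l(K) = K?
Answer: -45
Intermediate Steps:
-l(9*(-2 + 7)) = -9*(-2 + 7) = -9*5 = -1*45 = -45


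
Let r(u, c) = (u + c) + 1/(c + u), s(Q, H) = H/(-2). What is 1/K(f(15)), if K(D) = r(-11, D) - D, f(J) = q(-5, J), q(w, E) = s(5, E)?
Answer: -37/409 ≈ -0.090465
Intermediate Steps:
s(Q, H) = -H/2 (s(Q, H) = H*(-1/2) = -H/2)
r(u, c) = c + u + 1/(c + u) (r(u, c) = (c + u) + 1/(c + u) = c + u + 1/(c + u))
q(w, E) = -E/2
f(J) = -J/2
K(D) = -D + (122 + D**2 - 22*D)/(-11 + D) (K(D) = (1 + D**2 + (-11)**2 + 2*D*(-11))/(D - 11) - D = (1 + D**2 + 121 - 22*D)/(-11 + D) - D = (122 + D**2 - 22*D)/(-11 + D) - D = -D + (122 + D**2 - 22*D)/(-11 + D))
1/K(f(15)) = 1/((122 - (-11)*15/2)/(-11 - 1/2*15)) = 1/((122 - 11*(-15/2))/(-11 - 15/2)) = 1/((122 + 165/2)/(-37/2)) = 1/(-2/37*409/2) = 1/(-409/37) = -37/409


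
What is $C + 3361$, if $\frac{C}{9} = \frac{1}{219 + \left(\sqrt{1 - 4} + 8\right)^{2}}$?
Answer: $\frac{33260771}{9896} - \frac{9 i \sqrt{3}}{4948} \approx 3361.0 - 0.0031505 i$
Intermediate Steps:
$C = \frac{9}{219 + \left(8 + i \sqrt{3}\right)^{2}}$ ($C = \frac{9}{219 + \left(\sqrt{1 - 4} + 8\right)^{2}} = \frac{9}{219 + \left(\sqrt{-3} + 8\right)^{2}} = \frac{9}{219 + \left(i \sqrt{3} + 8\right)^{2}} = \frac{9}{219 + \left(8 + i \sqrt{3}\right)^{2}} \approx 0.031831 - 0.0031505 i$)
$C + 3361 = \left(\frac{315}{9896} - \frac{9 i \sqrt{3}}{4948}\right) + 3361 = \frac{33260771}{9896} - \frac{9 i \sqrt{3}}{4948}$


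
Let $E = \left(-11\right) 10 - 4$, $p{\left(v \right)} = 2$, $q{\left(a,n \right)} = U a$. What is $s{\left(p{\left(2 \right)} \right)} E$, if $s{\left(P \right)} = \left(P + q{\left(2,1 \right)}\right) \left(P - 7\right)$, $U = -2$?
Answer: $-1140$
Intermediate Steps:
$q{\left(a,n \right)} = - 2 a$
$s{\left(P \right)} = \left(-7 + P\right) \left(-4 + P\right)$ ($s{\left(P \right)} = \left(P - 4\right) \left(P - 7\right) = \left(P - 4\right) \left(-7 + P\right) = \left(-4 + P\right) \left(-7 + P\right) = \left(-7 + P\right) \left(-4 + P\right)$)
$E = -114$ ($E = -110 - 4 = -114$)
$s{\left(p{\left(2 \right)} \right)} E = \left(28 + 2^{2} - 22\right) \left(-114\right) = \left(28 + 4 - 22\right) \left(-114\right) = 10 \left(-114\right) = -1140$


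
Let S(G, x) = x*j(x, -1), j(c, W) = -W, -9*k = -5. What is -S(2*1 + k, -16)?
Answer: 16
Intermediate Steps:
k = 5/9 (k = -1/9*(-5) = 5/9 ≈ 0.55556)
S(G, x) = x (S(G, x) = x*(-1*(-1)) = x*1 = x)
-S(2*1 + k, -16) = -1*(-16) = 16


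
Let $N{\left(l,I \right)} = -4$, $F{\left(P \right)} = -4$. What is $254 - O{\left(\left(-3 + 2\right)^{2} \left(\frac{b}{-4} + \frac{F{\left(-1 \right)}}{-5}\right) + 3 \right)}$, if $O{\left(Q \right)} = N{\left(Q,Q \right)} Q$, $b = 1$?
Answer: $\frac{1341}{5} \approx 268.2$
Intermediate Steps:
$O{\left(Q \right)} = - 4 Q$
$254 - O{\left(\left(-3 + 2\right)^{2} \left(\frac{b}{-4} + \frac{F{\left(-1 \right)}}{-5}\right) + 3 \right)} = 254 - - 4 \left(\left(-3 + 2\right)^{2} \left(1 \frac{1}{-4} - \frac{4}{-5}\right) + 3\right) = 254 - - 4 \left(\left(-1\right)^{2} \left(1 \left(- \frac{1}{4}\right) - - \frac{4}{5}\right) + 3\right) = 254 - - 4 \left(1 \left(- \frac{1}{4} + \frac{4}{5}\right) + 3\right) = 254 - - 4 \left(1 \cdot \frac{11}{20} + 3\right) = 254 - - 4 \left(\frac{11}{20} + 3\right) = 254 - \left(-4\right) \frac{71}{20} = 254 - - \frac{71}{5} = 254 + \frac{71}{5} = \frac{1341}{5}$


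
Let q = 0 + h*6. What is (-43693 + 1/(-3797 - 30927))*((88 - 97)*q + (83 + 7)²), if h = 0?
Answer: -3072321359325/8681 ≈ -3.5391e+8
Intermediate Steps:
q = 0 (q = 0 + 0*6 = 0 + 0 = 0)
(-43693 + 1/(-3797 - 30927))*((88 - 97)*q + (83 + 7)²) = (-43693 + 1/(-3797 - 30927))*((88 - 97)*0 + (83 + 7)²) = (-43693 + 1/(-34724))*(-9*0 + 90²) = (-43693 - 1/34724)*(0 + 8100) = -1517195733/34724*8100 = -3072321359325/8681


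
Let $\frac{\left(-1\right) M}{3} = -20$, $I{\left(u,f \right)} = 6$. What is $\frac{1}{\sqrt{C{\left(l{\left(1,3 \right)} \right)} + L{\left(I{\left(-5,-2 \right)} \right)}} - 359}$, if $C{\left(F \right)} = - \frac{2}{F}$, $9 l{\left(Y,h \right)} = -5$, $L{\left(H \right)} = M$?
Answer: $- \frac{1795}{644087} - \frac{\sqrt{1590}}{644087} \approx -0.0028488$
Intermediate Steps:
$M = 60$ ($M = \left(-3\right) \left(-20\right) = 60$)
$L{\left(H \right)} = 60$
$l{\left(Y,h \right)} = - \frac{5}{9}$ ($l{\left(Y,h \right)} = \frac{1}{9} \left(-5\right) = - \frac{5}{9}$)
$\frac{1}{\sqrt{C{\left(l{\left(1,3 \right)} \right)} + L{\left(I{\left(-5,-2 \right)} \right)}} - 359} = \frac{1}{\sqrt{- \frac{2}{- \frac{5}{9}} + 60} - 359} = \frac{1}{\sqrt{\left(-2\right) \left(- \frac{9}{5}\right) + 60} - 359} = \frac{1}{\sqrt{\frac{18}{5} + 60} - 359} = \frac{1}{\sqrt{\frac{318}{5}} - 359} = \frac{1}{\frac{\sqrt{1590}}{5} - 359} = \frac{1}{-359 + \frac{\sqrt{1590}}{5}}$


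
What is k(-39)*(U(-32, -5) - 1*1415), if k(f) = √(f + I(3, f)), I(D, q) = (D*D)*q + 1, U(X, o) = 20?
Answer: -1395*I*√389 ≈ -27514.0*I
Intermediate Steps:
I(D, q) = 1 + q*D² (I(D, q) = D²*q + 1 = q*D² + 1 = 1 + q*D²)
k(f) = √(1 + 10*f) (k(f) = √(f + (1 + f*3²)) = √(f + (1 + f*9)) = √(f + (1 + 9*f)) = √(1 + 10*f))
k(-39)*(U(-32, -5) - 1*1415) = √(1 + 10*(-39))*(20 - 1*1415) = √(1 - 390)*(20 - 1415) = √(-389)*(-1395) = (I*√389)*(-1395) = -1395*I*√389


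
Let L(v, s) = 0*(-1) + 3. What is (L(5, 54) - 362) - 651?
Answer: -1010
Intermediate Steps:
L(v, s) = 3 (L(v, s) = 0 + 3 = 3)
(L(5, 54) - 362) - 651 = (3 - 362) - 651 = -359 - 651 = -1010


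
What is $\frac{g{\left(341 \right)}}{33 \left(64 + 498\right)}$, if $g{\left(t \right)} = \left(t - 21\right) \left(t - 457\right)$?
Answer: $- \frac{18560}{9273} \approx -2.0015$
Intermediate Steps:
$g{\left(t \right)} = \left(-457 + t\right) \left(-21 + t\right)$ ($g{\left(t \right)} = \left(-21 + t\right) \left(-457 + t\right) = \left(-457 + t\right) \left(-21 + t\right)$)
$\frac{g{\left(341 \right)}}{33 \left(64 + 498\right)} = \frac{9597 + 341^{2} - 162998}{33 \left(64 + 498\right)} = \frac{9597 + 116281 - 162998}{33 \cdot 562} = - \frac{37120}{18546} = \left(-37120\right) \frac{1}{18546} = - \frac{18560}{9273}$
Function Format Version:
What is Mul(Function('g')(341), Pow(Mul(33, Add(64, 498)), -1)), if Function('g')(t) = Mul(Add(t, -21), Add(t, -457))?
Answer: Rational(-18560, 9273) ≈ -2.0015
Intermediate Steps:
Function('g')(t) = Mul(Add(-457, t), Add(-21, t)) (Function('g')(t) = Mul(Add(-21, t), Add(-457, t)) = Mul(Add(-457, t), Add(-21, t)))
Mul(Function('g')(341), Pow(Mul(33, Add(64, 498)), -1)) = Mul(Add(9597, Pow(341, 2), Mul(-478, 341)), Pow(Mul(33, Add(64, 498)), -1)) = Mul(Add(9597, 116281, -162998), Pow(Mul(33, 562), -1)) = Mul(-37120, Pow(18546, -1)) = Mul(-37120, Rational(1, 18546)) = Rational(-18560, 9273)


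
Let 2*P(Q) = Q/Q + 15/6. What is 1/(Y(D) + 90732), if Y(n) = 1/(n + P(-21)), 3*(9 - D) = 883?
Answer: 3403/308760984 ≈ 1.1021e-5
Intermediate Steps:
D = -856/3 (D = 9 - ⅓*883 = 9 - 883/3 = -856/3 ≈ -285.33)
P(Q) = 7/4 (P(Q) = (Q/Q + 15/6)/2 = (1 + 15*(⅙))/2 = (1 + 5/2)/2 = (½)*(7/2) = 7/4)
Y(n) = 1/(7/4 + n) (Y(n) = 1/(n + 7/4) = 1/(7/4 + n))
1/(Y(D) + 90732) = 1/(4/(7 + 4*(-856/3)) + 90732) = 1/(4/(7 - 3424/3) + 90732) = 1/(4/(-3403/3) + 90732) = 1/(4*(-3/3403) + 90732) = 1/(-12/3403 + 90732) = 1/(308760984/3403) = 3403/308760984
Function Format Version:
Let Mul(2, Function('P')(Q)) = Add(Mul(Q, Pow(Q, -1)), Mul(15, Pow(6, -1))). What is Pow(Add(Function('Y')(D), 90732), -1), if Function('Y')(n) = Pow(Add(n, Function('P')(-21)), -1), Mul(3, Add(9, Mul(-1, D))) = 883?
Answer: Rational(3403, 308760984) ≈ 1.1021e-5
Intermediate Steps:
D = Rational(-856, 3) (D = Add(9, Mul(Rational(-1, 3), 883)) = Add(9, Rational(-883, 3)) = Rational(-856, 3) ≈ -285.33)
Function('P')(Q) = Rational(7, 4) (Function('P')(Q) = Mul(Rational(1, 2), Add(Mul(Q, Pow(Q, -1)), Mul(15, Pow(6, -1)))) = Mul(Rational(1, 2), Add(1, Mul(15, Rational(1, 6)))) = Mul(Rational(1, 2), Add(1, Rational(5, 2))) = Mul(Rational(1, 2), Rational(7, 2)) = Rational(7, 4))
Function('Y')(n) = Pow(Add(Rational(7, 4), n), -1) (Function('Y')(n) = Pow(Add(n, Rational(7, 4)), -1) = Pow(Add(Rational(7, 4), n), -1))
Pow(Add(Function('Y')(D), 90732), -1) = Pow(Add(Mul(4, Pow(Add(7, Mul(4, Rational(-856, 3))), -1)), 90732), -1) = Pow(Add(Mul(4, Pow(Add(7, Rational(-3424, 3)), -1)), 90732), -1) = Pow(Add(Mul(4, Pow(Rational(-3403, 3), -1)), 90732), -1) = Pow(Add(Mul(4, Rational(-3, 3403)), 90732), -1) = Pow(Add(Rational(-12, 3403), 90732), -1) = Pow(Rational(308760984, 3403), -1) = Rational(3403, 308760984)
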